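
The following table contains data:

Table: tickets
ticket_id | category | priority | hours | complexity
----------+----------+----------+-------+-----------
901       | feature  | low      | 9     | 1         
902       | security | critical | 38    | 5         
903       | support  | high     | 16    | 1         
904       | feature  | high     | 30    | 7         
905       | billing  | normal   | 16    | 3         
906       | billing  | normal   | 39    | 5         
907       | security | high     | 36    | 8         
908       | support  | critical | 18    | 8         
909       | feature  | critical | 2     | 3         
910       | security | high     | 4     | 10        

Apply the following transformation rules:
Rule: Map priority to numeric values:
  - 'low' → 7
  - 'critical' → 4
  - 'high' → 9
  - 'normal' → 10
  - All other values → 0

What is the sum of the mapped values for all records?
75

Step 1: Apply mapping to each record
Step 2: Count by status:
  'low': 1 records × 7 = 7
  'critical': 3 records × 4 = 12
  'high': 4 records × 9 = 36
  'normal': 2 records × 10 = 20
Step 3: Sum all mapped values = 75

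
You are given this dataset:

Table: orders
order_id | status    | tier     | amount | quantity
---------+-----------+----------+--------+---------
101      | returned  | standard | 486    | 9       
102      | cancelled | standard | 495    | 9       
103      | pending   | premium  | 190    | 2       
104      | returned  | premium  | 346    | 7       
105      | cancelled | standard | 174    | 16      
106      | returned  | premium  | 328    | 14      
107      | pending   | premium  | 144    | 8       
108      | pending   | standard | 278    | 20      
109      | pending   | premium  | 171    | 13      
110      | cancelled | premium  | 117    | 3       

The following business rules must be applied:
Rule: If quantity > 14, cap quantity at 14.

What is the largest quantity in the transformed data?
14

Step 1: Original maximum quantity = 20
Step 2: Apply cap at 14
Step 3: 2 records had quantity > 14 and were capped
Step 4: Maximum after transformation = 14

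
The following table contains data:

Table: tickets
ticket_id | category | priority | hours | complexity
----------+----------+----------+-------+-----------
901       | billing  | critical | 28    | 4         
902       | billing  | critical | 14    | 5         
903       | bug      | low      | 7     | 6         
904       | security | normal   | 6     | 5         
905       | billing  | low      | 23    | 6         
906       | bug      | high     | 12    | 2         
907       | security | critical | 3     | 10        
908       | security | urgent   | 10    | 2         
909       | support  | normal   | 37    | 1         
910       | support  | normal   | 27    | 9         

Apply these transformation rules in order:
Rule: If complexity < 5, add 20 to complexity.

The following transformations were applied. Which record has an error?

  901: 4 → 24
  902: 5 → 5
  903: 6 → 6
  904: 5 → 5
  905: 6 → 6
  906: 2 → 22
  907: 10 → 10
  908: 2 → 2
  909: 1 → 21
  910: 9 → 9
Record 908 has an error. The correct transformed value should be 22, not 2.

Step 1: Check each record against the rule
Step 2: Record 908 has complexity = 2
Step 3: Since 2 < 5, the bonus should have been applied
Step 4: Correct value = 22, but claimed value = 2
Conclusion: Record 908 has the error.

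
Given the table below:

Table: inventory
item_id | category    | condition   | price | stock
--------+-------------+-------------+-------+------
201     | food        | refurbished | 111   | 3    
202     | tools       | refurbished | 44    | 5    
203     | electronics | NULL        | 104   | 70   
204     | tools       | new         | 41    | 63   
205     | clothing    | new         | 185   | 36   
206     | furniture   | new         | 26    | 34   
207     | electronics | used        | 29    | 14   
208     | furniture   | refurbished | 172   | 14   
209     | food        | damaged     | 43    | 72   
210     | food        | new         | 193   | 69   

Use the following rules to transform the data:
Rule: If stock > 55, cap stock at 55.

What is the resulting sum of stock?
326

Step 1: 4 records have stock > 55
Step 2: These records originally summed to 274
Step 3: After capping: 4 × 55 = 220
Step 4: Unaffected records sum: 106
Step 5: Final sum = 220 + 106 = 326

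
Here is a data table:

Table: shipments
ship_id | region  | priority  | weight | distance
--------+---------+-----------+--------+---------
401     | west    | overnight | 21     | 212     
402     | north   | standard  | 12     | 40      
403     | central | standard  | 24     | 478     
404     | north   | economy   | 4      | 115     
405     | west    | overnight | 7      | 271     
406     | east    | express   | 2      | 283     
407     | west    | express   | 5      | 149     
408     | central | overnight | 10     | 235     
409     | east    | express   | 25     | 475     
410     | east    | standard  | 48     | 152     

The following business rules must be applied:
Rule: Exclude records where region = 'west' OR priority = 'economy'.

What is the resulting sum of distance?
1663

Step 1: Find records where region = 'west' OR priority = 'economy'
Step 2: 4 records match, summing to 747
Step 3: Original sum: 2410
Step 4: Remaining sum = 2410 - 747 = 1663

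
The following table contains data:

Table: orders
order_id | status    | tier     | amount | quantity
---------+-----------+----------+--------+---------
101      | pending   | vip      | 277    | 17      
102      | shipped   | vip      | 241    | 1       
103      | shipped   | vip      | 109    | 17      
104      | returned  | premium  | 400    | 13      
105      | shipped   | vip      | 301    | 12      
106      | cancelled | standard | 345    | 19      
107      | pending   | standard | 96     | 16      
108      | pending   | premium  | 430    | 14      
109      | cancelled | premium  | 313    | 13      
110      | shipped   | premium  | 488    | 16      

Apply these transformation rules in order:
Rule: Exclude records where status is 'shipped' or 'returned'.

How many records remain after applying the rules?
5

Step 1: Count records to exclude
  - 4 (shipped) + 1 (returned) = 5 records
Step 2: Total records: 10
Step 3: Remaining = 10 - 5 = 5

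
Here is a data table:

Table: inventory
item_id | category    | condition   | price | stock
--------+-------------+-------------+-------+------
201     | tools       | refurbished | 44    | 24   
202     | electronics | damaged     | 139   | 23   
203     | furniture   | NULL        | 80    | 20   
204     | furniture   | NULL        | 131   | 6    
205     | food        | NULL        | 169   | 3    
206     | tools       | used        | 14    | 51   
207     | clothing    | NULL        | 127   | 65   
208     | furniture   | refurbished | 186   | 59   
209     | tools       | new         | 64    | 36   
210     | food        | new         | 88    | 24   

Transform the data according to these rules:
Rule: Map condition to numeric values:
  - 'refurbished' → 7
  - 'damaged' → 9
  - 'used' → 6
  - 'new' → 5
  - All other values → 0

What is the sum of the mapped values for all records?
39

Step 1: Apply mapping to each record
Step 2: Count by status:
  'refurbished': 2 records × 7 = 14
  'damaged': 1 records × 9 = 9
  'used': 1 records × 6 = 6
  'new': 2 records × 5 = 10
Step 3: Sum all mapped values = 39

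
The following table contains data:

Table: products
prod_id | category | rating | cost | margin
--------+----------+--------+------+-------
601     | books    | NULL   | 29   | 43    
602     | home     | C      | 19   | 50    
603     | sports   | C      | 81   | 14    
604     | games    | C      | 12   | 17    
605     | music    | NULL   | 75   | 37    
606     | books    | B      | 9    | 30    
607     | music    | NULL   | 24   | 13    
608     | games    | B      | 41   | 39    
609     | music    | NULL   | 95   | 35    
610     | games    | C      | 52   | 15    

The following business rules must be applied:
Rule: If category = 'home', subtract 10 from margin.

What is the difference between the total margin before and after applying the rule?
10

Step 1: Original sum of margin = 293
Step 2: 1 records have category = 'home'
Step 3: Each affected record changes by -10
Step 4: Total change = 1 × -10 = -10
Step 5: New sum = 293 + -10 = 283
Step 6: Difference = |283 - 293| = 10
        (Sum decreased by 10)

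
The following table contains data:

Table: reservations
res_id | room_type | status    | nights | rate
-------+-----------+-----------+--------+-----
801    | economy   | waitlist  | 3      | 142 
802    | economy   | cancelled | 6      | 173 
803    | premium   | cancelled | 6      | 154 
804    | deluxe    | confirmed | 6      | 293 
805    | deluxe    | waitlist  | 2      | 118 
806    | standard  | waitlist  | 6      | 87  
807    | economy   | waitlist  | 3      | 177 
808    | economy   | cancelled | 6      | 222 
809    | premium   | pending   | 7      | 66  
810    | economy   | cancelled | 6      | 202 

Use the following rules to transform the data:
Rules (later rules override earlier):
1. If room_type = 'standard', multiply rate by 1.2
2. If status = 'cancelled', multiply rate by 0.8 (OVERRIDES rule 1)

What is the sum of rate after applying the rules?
1501.2

Step 1: Rule 2 takes priority for records with status = 'cancelled'
  - 4 records: 751 × 0.8 = 600.8
Step 2: Rule 1 applies to remaining records with room_type = 'standard'
  - 1 records: 87 × 1.2 = 104.4
Step 3: Other records unchanged: 796
Step 4: Final sum = 600.8 + 104.4 + 796 = 1501.2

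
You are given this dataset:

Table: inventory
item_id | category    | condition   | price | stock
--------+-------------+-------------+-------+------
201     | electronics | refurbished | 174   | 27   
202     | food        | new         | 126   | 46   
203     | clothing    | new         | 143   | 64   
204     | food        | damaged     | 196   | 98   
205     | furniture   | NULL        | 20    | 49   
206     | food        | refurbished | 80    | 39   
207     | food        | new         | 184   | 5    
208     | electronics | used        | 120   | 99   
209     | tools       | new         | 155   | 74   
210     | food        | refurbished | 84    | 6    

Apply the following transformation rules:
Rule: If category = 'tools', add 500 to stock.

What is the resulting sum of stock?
1007

Step 1: Count records where category = 'tools': 1
Step 2: Total bonus added: 1 × 500 = 500
Step 3: Original sum of stock: 507
Step 4: Final sum = 507 + 500 = 1007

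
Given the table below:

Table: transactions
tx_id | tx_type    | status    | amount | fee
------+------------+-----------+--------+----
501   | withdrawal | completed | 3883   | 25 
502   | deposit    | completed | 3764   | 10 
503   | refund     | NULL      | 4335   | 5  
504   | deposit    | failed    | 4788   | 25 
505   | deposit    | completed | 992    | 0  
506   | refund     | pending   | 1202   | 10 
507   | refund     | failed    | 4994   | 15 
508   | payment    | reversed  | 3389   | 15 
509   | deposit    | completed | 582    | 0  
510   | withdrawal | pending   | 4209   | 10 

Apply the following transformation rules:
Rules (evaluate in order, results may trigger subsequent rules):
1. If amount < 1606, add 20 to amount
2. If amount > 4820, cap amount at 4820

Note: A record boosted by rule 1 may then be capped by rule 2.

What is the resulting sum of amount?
32024

Step 1: Apply rule 1 to records with amount < 1606
  - 3 records get bonus of 20
  - Of these, 0 records then exceed 4820 and get capped
Step 2: Apply rule 2 to records with amount > 4820
  - 1 records (original) are capped
Step 3: Calculate final sum = 32024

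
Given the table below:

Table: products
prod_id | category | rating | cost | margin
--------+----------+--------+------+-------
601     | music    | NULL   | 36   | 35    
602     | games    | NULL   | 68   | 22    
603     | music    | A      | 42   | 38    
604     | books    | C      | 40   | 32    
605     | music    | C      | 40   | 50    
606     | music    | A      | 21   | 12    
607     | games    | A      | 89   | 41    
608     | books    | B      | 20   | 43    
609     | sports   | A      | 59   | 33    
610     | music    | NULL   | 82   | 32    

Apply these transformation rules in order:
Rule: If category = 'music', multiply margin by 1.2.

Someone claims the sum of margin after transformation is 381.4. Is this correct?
No, the correct result is 371.4.

Step 1: Calculate the correct sum after transformation
Step 2: Apply multiplier 1.2 to records where category = 'music'
Step 3: Correct result = 371.4
Step 4: Claimed result = 381.4
Step 5: 371.4 ≠ 381.4
Conclusion: The claimed result is incorrect. The correct answer is 371.4.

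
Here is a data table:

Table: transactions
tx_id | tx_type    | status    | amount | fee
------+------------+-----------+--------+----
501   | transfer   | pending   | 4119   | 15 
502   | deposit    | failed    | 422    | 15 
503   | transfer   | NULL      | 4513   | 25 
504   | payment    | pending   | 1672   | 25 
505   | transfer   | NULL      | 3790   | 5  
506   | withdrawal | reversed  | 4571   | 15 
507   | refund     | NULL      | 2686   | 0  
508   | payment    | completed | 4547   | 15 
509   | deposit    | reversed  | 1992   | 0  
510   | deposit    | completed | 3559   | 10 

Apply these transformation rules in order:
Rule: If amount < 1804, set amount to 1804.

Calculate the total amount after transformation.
33385

Step 1: 2 records have amount < 1804
Step 2: These records originally summed to 2094
Step 3: After setting to minimum: 2 × 1804 = 3608
Step 4: Unaffected records sum: 29777
Step 5: Final sum = 3608 + 29777 = 33385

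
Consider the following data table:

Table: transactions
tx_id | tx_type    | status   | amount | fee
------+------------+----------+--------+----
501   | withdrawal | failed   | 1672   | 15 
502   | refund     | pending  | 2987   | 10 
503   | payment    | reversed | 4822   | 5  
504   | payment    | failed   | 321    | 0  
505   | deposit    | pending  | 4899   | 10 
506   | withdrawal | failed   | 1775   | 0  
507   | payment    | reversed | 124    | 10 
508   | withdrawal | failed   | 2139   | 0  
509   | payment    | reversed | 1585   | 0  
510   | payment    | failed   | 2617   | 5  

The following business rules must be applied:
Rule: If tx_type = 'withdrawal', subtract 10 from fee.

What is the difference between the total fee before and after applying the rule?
30

Step 1: Original sum of fee = 55
Step 2: 3 records have tx_type = 'withdrawal'
Step 3: Each affected record changes by -10
Step 4: Total change = 3 × -10 = -30
Step 5: New sum = 55 + -30 = 25
Step 6: Difference = |25 - 55| = 30
        (Sum decreased by 30)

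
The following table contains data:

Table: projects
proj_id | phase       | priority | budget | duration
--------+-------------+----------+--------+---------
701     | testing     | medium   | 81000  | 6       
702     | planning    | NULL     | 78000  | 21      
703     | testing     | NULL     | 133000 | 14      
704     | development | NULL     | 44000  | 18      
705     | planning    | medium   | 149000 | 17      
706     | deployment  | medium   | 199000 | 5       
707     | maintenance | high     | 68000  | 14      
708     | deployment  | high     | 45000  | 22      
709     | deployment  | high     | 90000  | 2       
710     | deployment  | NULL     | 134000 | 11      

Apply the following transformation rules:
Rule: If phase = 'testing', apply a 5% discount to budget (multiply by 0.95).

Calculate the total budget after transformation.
1010300.0

Step 1: Records with phase = 'testing' have total budget = 214000
Step 2: Apply multiplier: 214000 × 0.95 = 203300.0
Step 3: Other records total: 807000
Step 4: Final sum = 203300.0 + 807000 = 1010300.0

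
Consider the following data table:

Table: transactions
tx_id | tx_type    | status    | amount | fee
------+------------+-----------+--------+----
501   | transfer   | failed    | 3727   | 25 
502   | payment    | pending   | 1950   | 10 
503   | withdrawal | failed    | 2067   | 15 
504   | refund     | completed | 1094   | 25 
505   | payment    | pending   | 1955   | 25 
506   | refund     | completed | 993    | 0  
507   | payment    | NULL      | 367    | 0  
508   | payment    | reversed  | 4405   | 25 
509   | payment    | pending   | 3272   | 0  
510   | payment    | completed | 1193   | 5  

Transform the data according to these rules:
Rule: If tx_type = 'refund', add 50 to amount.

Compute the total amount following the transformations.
21123

Step 1: Count records where tx_type = 'refund': 2
Step 2: Total bonus added: 2 × 50 = 100
Step 3: Original sum of amount: 21023
Step 4: Final sum = 21023 + 100 = 21123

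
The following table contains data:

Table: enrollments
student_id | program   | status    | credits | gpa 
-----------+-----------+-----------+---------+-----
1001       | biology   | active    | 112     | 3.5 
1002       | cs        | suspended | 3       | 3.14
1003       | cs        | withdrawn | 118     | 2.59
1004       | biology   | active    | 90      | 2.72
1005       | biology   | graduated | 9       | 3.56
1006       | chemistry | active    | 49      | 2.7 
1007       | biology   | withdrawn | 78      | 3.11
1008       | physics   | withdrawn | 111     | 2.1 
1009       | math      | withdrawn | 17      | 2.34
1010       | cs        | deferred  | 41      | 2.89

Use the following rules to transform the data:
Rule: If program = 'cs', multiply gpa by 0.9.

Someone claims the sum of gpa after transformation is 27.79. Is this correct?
Yes, the result is correct.

Step 1: Calculate the correct sum after transformation
Step 2: Apply multiplier 0.9 to records where program = 'cs'
Step 3: Correct result = 27.79
Step 4: Claimed result = 27.79
Step 5: 27.79 = 27.79 ✓
Conclusion: The claimed result is correct.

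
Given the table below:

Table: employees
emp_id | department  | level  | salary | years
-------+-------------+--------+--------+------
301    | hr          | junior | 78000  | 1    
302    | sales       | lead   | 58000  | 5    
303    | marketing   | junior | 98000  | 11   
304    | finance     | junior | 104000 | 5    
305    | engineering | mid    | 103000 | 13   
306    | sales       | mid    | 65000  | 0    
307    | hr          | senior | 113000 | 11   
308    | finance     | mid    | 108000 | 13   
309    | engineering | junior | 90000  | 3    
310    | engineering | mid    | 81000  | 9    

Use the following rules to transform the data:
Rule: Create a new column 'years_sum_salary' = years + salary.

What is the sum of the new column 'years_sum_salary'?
898071

Step 1: For each record, compute years + salary
Example calculations:
  1 + 78000 = 78001
  5 + 58000 = 58005
  11 + 98000 = 98011
  ...
Step 2: Sum all derived values
Step 3: Total = 898071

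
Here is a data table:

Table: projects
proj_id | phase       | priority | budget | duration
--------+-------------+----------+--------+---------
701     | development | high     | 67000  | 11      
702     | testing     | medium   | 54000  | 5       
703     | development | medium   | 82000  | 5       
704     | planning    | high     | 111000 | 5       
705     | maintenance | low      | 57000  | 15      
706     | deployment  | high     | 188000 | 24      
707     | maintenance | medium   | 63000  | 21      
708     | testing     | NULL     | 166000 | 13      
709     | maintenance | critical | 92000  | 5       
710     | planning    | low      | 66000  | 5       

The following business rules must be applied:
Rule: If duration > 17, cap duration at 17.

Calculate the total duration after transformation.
98

Step 1: 2 records have duration > 17
Step 2: These records originally summed to 45
Step 3: After capping: 2 × 17 = 34
Step 4: Unaffected records sum: 64
Step 5: Final sum = 34 + 64 = 98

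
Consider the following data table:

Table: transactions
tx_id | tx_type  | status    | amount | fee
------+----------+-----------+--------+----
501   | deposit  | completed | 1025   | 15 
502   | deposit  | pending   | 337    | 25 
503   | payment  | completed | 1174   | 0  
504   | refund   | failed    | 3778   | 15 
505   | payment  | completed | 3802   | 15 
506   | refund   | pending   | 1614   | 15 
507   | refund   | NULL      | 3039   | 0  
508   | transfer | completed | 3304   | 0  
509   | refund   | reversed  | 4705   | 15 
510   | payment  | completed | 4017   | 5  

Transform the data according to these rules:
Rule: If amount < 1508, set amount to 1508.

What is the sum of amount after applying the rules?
28783

Step 1: 3 records have amount < 1508
Step 2: These records originally summed to 2536
Step 3: After setting to minimum: 3 × 1508 = 4524
Step 4: Unaffected records sum: 24259
Step 5: Final sum = 4524 + 24259 = 28783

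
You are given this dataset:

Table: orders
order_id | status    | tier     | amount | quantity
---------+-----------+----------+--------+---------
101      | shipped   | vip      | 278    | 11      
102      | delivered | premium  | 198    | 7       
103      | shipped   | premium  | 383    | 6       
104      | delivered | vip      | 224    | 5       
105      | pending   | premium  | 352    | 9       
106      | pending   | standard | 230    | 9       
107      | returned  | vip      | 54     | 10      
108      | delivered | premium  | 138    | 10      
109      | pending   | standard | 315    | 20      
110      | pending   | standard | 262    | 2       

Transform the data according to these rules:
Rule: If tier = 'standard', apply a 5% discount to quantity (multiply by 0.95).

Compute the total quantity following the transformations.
87.45

Step 1: Records with tier = 'standard' have total quantity = 31
Step 2: Apply multiplier: 31 × 0.95 = 29.45
Step 3: Other records total: 58
Step 4: Final sum = 29.45 + 58 = 87.45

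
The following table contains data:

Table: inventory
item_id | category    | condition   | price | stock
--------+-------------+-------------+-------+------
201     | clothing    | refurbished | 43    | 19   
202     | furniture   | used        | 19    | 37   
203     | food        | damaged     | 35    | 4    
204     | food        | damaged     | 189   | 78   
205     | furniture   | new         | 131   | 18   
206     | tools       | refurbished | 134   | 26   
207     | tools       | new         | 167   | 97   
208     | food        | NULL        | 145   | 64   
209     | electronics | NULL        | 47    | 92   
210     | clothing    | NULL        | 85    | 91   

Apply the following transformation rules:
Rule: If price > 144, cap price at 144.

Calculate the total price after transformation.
926

Step 1: 3 records have price > 144
Step 2: These records originally summed to 501
Step 3: After capping: 3 × 144 = 432
Step 4: Unaffected records sum: 494
Step 5: Final sum = 432 + 494 = 926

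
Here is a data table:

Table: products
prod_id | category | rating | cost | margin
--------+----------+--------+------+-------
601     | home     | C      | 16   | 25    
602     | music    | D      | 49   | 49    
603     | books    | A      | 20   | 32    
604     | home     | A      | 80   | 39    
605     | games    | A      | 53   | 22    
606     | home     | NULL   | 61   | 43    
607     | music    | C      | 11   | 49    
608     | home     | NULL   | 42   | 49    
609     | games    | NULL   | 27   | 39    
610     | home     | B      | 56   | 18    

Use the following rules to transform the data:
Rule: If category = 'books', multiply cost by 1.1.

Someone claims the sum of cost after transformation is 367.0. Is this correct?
No, the correct result is 417.0.

Step 1: Calculate the correct sum after transformation
Step 2: Apply multiplier 1.1 to records where category = 'books'
Step 3: Correct result = 417.0
Step 4: Claimed result = 367.0
Step 5: 417.0 ≠ 367.0
Conclusion: The claimed result is incorrect. The correct answer is 417.0.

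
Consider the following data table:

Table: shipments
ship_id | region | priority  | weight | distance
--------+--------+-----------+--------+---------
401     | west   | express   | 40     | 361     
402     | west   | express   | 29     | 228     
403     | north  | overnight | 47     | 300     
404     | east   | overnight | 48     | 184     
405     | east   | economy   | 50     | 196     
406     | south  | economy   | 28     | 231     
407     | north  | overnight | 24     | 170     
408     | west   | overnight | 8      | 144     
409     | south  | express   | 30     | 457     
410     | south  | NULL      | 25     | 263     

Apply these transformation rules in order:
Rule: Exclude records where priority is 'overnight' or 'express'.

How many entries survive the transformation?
3

Step 1: Count records to exclude
  - 4 (overnight) + 3 (express) = 7 records
Step 2: Total records: 10
Step 3: Remaining = 10 - 7 = 3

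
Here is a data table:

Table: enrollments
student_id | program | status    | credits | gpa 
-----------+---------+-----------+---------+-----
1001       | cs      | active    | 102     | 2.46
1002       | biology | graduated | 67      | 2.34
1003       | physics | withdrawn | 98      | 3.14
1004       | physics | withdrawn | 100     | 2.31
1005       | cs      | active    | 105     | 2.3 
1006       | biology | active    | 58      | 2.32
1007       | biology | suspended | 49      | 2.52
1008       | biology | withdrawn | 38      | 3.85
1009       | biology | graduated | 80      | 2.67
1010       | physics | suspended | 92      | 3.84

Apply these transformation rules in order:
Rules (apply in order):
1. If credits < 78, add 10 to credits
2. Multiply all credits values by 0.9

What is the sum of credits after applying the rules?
746.1

Step 1: Apply Rule 1 - Add 10 to records with credits < 78
  - 4 records affected: 212 + (4 × 10) = 252
  - Unaffected records: 577
  - Sum after Rule 1: 829
Step 2: Apply Rule 2 - Multiply all by 0.9
  - 829 × 0.9 = 746.1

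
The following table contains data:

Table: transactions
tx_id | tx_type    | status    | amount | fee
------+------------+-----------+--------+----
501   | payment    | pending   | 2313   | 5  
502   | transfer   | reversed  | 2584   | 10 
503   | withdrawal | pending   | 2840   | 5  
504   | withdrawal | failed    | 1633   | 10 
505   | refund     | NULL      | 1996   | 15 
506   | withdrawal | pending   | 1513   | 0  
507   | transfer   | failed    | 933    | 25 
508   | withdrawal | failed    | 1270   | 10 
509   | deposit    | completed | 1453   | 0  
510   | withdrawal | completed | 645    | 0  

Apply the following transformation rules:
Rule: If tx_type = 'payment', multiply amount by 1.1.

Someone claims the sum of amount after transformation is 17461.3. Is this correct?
No, the correct result is 17411.3.

Step 1: Calculate the correct sum after transformation
Step 2: Apply multiplier 1.1 to records where tx_type = 'payment'
Step 3: Correct result = 17411.3
Step 4: Claimed result = 17461.3
Step 5: 17411.3 ≠ 17461.3
Conclusion: The claimed result is incorrect. The correct answer is 17411.3.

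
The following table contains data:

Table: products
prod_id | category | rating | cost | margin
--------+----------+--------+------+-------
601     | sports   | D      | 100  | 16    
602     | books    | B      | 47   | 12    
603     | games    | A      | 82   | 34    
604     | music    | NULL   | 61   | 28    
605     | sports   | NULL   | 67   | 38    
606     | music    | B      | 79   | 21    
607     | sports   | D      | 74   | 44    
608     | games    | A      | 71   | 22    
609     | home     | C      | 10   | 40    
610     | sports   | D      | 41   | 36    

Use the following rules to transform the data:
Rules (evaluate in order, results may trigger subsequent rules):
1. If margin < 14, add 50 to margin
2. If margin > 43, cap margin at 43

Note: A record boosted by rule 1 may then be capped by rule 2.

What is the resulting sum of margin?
321

Step 1: Apply rule 1 to records with margin < 14
  - 1 records get bonus of 50
  - Of these, 1 records then exceed 43 and get capped
Step 2: Apply rule 2 to records with margin > 43
  - 1 records (original) are capped
Step 3: Calculate final sum = 321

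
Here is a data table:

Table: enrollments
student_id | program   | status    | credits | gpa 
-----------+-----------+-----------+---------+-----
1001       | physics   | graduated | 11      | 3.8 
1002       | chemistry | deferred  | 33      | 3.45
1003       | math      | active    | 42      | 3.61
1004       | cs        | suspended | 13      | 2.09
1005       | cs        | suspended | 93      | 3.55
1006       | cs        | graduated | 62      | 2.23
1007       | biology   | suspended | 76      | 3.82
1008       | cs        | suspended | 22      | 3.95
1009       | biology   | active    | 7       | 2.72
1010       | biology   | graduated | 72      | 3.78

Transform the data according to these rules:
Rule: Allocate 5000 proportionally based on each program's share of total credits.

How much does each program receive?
biology: 1798.14, chemistry: 382.83, cs: 2204.18, math: 487.24, physics: 127.61

Step 1: Calculate total credits = 431
Step 2: Calculate each program's proportion:
  biology: 155/431 = 35.96% → 1798.14
  chemistry: 33/431 = 7.66% → 382.83
  cs: 190/431 = 44.08% → 2204.18
  math: 42/431 = 9.74% → 487.24
  physics: 11/431 = 2.55% → 127.61
Step 3: Verify: sum of allocations ≈ 5000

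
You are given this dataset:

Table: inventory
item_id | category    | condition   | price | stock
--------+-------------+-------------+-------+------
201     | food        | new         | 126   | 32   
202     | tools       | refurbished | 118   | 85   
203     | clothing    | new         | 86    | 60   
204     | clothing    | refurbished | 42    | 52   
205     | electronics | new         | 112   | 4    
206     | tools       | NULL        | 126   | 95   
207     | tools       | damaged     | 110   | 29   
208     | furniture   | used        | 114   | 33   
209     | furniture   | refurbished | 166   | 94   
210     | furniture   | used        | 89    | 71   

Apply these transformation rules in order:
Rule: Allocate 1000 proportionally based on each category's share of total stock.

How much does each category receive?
clothing: 201.8, electronics: 7.21, food: 57.66, furniture: 356.76, tools: 376.58

Step 1: Calculate total stock = 555
Step 2: Calculate each category's proportion:
  clothing: 112/555 = 20.18% → 201.8
  electronics: 4/555 = 0.72% → 7.21
  food: 32/555 = 5.77% → 57.66
  furniture: 198/555 = 35.68% → 356.76
  tools: 209/555 = 37.66% → 376.58
Step 3: Verify: sum of allocations ≈ 1000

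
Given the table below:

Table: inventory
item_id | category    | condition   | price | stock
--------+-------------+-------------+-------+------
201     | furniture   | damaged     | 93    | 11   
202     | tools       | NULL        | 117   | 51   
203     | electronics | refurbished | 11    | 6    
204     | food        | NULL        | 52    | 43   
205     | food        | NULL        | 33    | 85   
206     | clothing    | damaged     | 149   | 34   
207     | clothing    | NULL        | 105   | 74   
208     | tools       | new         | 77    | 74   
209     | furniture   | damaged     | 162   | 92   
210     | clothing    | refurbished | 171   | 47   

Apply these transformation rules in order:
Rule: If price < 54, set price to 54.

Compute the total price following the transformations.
1036

Step 1: 3 records have price < 54
Step 2: These records originally summed to 96
Step 3: After setting to minimum: 3 × 54 = 162
Step 4: Unaffected records sum: 874
Step 5: Final sum = 162 + 874 = 1036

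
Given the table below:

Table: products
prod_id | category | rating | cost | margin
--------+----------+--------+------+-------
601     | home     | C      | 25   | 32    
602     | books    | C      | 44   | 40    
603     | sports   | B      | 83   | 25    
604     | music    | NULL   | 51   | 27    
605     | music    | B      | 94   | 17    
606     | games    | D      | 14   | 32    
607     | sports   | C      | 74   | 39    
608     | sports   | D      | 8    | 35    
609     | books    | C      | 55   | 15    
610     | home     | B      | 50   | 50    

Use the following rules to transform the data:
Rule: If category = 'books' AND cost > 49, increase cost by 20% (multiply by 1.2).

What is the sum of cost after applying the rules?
509.0

Step 1: Find records where category = 'books' AND cost > 49
Step 2: 1 records match, summing to 55
Step 3: After multiplier: 55 × 1.2 = 66.0
Step 4: Unaffected records sum: 443
Step 5: Final sum = 66.0 + 443 = 509.0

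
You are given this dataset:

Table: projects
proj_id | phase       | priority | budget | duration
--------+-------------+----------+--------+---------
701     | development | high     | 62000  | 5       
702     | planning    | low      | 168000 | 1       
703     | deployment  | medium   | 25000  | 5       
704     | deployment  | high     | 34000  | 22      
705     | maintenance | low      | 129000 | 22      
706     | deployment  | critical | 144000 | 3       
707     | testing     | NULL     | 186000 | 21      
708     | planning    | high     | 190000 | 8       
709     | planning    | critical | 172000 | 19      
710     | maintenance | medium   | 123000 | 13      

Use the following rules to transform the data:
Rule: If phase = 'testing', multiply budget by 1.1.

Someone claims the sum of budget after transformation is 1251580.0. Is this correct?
No, the correct result is 1251600.0.

Step 1: Calculate the correct sum after transformation
Step 2: Apply multiplier 1.1 to records where phase = 'testing'
Step 3: Correct result = 1251600.0
Step 4: Claimed result = 1251580.0
Step 5: 1251600.0 ≠ 1251580.0
Conclusion: The claimed result is incorrect. The correct answer is 1251600.0.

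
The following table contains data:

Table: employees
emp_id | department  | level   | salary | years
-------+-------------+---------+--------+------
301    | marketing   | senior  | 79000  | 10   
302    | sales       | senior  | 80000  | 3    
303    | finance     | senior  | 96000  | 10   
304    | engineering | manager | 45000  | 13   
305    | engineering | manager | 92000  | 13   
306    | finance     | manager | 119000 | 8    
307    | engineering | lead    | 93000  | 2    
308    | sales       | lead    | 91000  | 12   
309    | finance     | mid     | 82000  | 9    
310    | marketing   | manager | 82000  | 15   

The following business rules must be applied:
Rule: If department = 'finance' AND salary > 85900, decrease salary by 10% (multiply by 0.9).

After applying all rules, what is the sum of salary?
837500.0

Step 1: Find records where department = 'finance' AND salary > 85900
Step 2: 2 records match, summing to 215000
Step 3: After multiplier: 215000 × 0.9 = 193500.0
Step 4: Unaffected records sum: 644000
Step 5: Final sum = 193500.0 + 644000 = 837500.0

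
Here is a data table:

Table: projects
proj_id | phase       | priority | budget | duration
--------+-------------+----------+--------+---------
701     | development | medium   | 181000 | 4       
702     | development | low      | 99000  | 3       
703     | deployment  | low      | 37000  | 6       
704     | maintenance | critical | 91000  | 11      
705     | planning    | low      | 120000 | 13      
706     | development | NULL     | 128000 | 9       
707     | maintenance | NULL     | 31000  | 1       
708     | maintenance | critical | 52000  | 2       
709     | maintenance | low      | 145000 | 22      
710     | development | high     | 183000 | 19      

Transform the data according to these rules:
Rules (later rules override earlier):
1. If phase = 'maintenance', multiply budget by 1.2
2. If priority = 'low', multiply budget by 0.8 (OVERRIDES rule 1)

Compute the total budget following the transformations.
1021600.0

Step 1: Rule 2 takes priority for records with priority = 'low'
  - 4 records: 401000 × 0.8 = 320800.0
Step 2: Rule 1 applies to remaining records with phase = 'maintenance'
  - 3 records: 174000 × 1.2 = 208800.0
Step 3: Other records unchanged: 492000
Step 4: Final sum = 320800.0 + 208800.0 + 492000 = 1021600.0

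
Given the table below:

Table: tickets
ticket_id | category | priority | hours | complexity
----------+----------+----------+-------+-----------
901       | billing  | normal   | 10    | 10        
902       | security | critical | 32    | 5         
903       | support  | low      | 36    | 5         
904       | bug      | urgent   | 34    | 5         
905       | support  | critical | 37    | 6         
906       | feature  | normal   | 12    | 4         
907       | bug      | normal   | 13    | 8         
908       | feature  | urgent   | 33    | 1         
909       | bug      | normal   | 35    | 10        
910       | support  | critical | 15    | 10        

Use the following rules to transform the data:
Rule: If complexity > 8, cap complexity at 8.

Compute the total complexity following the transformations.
58

Step 1: 3 records have complexity > 8
Step 2: These records originally summed to 30
Step 3: After capping: 3 × 8 = 24
Step 4: Unaffected records sum: 34
Step 5: Final sum = 24 + 34 = 58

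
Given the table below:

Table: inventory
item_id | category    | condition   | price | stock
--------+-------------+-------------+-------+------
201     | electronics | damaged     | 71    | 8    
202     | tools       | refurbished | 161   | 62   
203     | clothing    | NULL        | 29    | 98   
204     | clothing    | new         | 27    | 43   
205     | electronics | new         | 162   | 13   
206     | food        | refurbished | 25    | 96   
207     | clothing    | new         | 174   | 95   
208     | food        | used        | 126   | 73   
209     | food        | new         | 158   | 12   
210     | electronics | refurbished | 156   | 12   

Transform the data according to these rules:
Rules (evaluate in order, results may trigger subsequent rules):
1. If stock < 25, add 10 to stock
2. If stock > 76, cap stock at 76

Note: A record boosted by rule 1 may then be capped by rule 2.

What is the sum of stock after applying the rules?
491

Step 1: Apply rule 1 to records with stock < 25
  - 4 records get bonus of 10
  - Of these, 0 records then exceed 76 and get capped
Step 2: Apply rule 2 to records with stock > 76
  - 3 records (original) are capped
Step 3: Calculate final sum = 491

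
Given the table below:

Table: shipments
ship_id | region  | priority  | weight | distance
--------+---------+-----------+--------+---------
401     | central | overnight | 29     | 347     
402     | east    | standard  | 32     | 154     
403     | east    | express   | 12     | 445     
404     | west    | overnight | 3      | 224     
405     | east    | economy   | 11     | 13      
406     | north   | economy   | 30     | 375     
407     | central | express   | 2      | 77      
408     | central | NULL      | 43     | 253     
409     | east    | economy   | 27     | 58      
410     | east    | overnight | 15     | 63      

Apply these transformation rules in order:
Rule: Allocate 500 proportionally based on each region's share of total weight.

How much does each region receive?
central: 181.37, east: 237.75, north: 73.53, west: 7.35

Step 1: Calculate total weight = 204
Step 2: Calculate each region's proportion:
  central: 74/204 = 36.27% → 181.37
  east: 97/204 = 47.55% → 237.75
  north: 30/204 = 14.71% → 73.53
  west: 3/204 = 1.47% → 7.35
Step 3: Verify: sum of allocations ≈ 500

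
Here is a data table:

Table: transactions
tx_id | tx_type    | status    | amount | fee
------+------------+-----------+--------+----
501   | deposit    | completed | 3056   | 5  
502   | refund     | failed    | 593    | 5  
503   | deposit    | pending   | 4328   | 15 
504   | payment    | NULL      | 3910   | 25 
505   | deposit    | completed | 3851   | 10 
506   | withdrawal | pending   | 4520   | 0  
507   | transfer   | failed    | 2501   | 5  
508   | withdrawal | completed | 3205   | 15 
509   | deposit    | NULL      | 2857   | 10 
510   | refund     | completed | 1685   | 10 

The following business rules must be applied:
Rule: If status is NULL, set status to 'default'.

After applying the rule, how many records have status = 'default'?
2

Step 1: Count records where status IS NULL
Step 2: Found 2 records with NULL status
Step 3: These records will have status set to 'default'
Step 4: Records already having status = 'default': 0
Step 5: Answer: 2 + 0 = 2 records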